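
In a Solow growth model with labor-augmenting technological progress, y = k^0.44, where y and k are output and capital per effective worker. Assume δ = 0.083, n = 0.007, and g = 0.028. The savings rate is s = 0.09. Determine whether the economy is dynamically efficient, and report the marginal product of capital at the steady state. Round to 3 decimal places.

Capital per effective worker breaks even when investment replaces (n + g + δ)·k; here n + g + δ = 0.118.
Steady-state k*: s·k^0.44 = 0.118·k gives k* = (0.09/0.118)^(1/0.56) ≈ 0.6165.
MPK = 0.44·0.6165^(-0.56) ≈ 0.5769.
MPK > n+g+δ = 0.118, so the economy is dynamically efficient (under-saving).

dynamically efficient; MPK ≈ 0.577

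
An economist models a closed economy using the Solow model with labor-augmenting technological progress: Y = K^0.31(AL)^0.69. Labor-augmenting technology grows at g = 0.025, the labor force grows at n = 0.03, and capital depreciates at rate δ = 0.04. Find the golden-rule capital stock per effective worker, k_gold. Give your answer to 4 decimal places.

k_gold ≈ 5.5514

The effective depreciation rate is n + g + δ = 0.03 + 0.025 + 0.04 = 0.095.
Setting f'(k) = n+g+δ gives 0.31·k^(0.31−1) = 0.095, hence k_gold = (0.31/0.095)^(1/0.69) ≈ 5.5514.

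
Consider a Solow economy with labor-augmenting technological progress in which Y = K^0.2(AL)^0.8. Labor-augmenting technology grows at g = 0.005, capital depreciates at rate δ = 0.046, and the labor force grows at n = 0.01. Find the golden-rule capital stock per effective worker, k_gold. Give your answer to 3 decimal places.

Break-even investment rate: n + g + δ = 0.01 + 0.005 + 0.046 = 0.061.
Setting f'(k) = n+g+δ gives 0.2·k^(0.2−1) = 0.061, hence k_gold = (0.2/0.061)^(1/0.8) ≈ 4.4119.

k_gold ≈ 4.412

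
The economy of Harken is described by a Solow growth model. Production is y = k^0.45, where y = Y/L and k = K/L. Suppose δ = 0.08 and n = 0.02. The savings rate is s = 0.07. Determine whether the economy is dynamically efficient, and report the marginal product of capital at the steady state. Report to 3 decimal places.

n + δ = 0.02 + 0.08 = 0.1.
Steady-state k*: s·k^0.45 = 0.1·k gives k* = (0.07/0.1)^(1/0.55) ≈ 0.5228.
MPK = 0.45·0.5228^(-0.55) ≈ 0.6429.
MPK > n+δ = 0.1, so the economy is dynamically efficient (under-saving).

dynamically efficient; MPK ≈ 0.643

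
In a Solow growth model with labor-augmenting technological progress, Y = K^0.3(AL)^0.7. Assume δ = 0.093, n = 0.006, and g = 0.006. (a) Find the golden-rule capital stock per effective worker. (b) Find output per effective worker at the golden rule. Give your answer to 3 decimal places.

(a) k_gold ≈ 4.481; (b) y_gold ≈ 1.568

The effective depreciation rate is n + g + δ = 0.006 + 0.006 + 0.093 = 0.105.
At the golden rule the marginal product of capital equals n+g+δ: 0.3·k^(0.3−1) = 0.105. Solving, k_gold = (0.3/0.105)^(1/0.7) ≈ 4.4806.
y_gold = 4.4806^0.3 ≈ 1.5682.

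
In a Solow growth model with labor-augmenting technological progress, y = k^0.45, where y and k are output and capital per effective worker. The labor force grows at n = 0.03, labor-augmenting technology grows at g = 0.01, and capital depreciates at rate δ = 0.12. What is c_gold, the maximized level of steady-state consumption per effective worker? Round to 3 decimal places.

c_gold ≈ 1.282

Capital per effective worker breaks even when investment replaces (n + g + δ)·k; here n + g + δ = 0.16.
Golden rule sets MPK = n+g+δ: 0.45·k^(0.45−1) = 0.16, so k_gold = (0.45/0.16)^(1/0.55) ≈ 6.5544.
y_gold = 6.5544^0.45 ≈ 2.3304.
c_gold = y_gold − (n+g+δ)·k_gold = 2.3304 − 0.16·6.5544 ≈ 1.2817.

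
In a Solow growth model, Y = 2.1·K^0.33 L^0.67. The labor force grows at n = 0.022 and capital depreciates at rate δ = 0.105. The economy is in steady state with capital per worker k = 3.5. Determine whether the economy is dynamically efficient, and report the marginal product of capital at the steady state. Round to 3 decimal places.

The effective depreciation rate is n + δ = 0.022 + 0.105 = 0.127.
MPK = 0.33·2.1·k^(0.33−1) = 0.33·2.1·3.5^(-0.67) ≈ 0.2994.
MPK > 0.127, so the economy is dynamically efficient (under-saving).

dynamically efficient; MPK ≈ 0.299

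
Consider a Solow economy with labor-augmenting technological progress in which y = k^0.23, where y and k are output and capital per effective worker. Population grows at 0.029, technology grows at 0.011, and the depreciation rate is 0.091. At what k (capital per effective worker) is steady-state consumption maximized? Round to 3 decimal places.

The effective depreciation rate is n + g + δ = 0.029 + 0.011 + 0.091 = 0.131.
At the golden rule the marginal product of capital equals n+g+δ: 0.23·k^(0.23−1) = 0.131. Solving, k_gold = (0.23/0.131)^(1/0.77) ≈ 2.0772.

k_gold ≈ 2.077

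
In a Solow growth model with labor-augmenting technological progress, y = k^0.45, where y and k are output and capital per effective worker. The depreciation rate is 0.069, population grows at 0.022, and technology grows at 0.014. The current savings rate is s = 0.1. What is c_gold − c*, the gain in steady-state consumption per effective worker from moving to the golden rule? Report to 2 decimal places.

Break-even investment rate: n + g + δ = 0.022 + 0.014 + 0.069 = 0.105.
Current steady state (s = 0.1): k* = (0.1/0.105)^(1/0.55) ≈ 0.9151, y* = 0.9151^0.45 ≈ 0.9609, c* = (1−0.1)·0.9609 ≈ 0.8648.
Setting f'(k) = n+g+δ gives 0.45·k^(0.45−1) = 0.105, hence k_gold = (0.45/0.105)^(1/0.55) ≈ 14.0972.
y_gold = 14.0972^0.45 ≈ 3.2893, c_gold = y_gold − 0.105·k_gold ≈ 1.8091.
Gain: Δc = 1.8091 − 0.8648 ≈ 0.9444.

Δc ≈ 0.94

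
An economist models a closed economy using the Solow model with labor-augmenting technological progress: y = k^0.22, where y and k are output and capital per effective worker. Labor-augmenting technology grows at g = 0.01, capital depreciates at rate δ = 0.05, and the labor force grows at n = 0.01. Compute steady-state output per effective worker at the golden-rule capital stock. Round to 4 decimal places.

n + g + δ = 0.01 + 0.01 + 0.05 = 0.07.
Setting f'(k) = n+g+δ gives 0.22·k^(0.22−1) = 0.07, hence k_gold = (0.22/0.07)^(1/0.78) ≈ 4.3411.
Output: y_gold = k_gold^0.22 = 4.3411^0.22 ≈ 1.3812.

y_gold ≈ 1.3812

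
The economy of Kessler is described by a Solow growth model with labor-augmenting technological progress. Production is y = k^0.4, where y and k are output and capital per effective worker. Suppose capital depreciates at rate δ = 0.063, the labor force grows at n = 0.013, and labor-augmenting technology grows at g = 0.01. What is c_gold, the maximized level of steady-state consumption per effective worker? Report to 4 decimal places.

Capital per effective worker breaks even when investment replaces (n + g + δ)·k; here n + g + δ = 0.086.
Setting f'(k) = n+g+δ gives 0.4·k^(0.4−1) = 0.086, hence k_gold = (0.4/0.086)^(1/0.6) ≈ 12.9599.
y_gold = 12.9599^0.4 ≈ 2.7864.
c_gold = y_gold − (n+g+δ)·k_gold = 2.7864 − 0.086·12.9599 ≈ 1.6718.

c_gold ≈ 1.6718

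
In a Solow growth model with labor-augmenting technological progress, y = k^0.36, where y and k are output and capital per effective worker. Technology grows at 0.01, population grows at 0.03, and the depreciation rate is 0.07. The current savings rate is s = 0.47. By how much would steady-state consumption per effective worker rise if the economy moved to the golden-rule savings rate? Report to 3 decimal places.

n + g + δ = 0.03 + 0.01 + 0.07 = 0.11.
Current steady state (s = 0.47): k* = (0.47/0.11)^(1/0.64) ≈ 9.6711, y* = 9.6711^0.36 ≈ 2.2635, c* = (1−0.47)·2.2635 ≈ 1.1996.
Maximizing c = f(k) − (n+g+δ)·k gives f'(k) = n+g+δ, i.e. 0.36·k^(0.36−1) = 0.11, so k_gold = (0.36/0.11)^(1/0.64) ≈ 6.3760.
y_gold = 6.3760^0.36 ≈ 1.9482, c_gold = y_gold − 0.11·k_gold ≈ 1.2469.
Gain: Δc = 1.2469 − 1.1996 ≈ 0.0472.

Δc ≈ 0.047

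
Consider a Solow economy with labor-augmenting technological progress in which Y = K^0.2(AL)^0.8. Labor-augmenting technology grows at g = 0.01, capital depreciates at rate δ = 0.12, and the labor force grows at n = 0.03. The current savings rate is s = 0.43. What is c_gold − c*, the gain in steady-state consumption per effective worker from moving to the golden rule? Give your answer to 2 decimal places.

Δc ≈ 0.12

Capital per effective worker breaks even when investment replaces (n + g + δ)·k; here n + g + δ = 0.16.
Current steady state (s = 0.43): k* = (0.43/0.16)^(1/0.8) ≈ 3.4410, y* = 3.4410^0.2 ≈ 1.2804, c* = (1−0.43)·1.2804 ≈ 0.7298.
Setting f'(k) = n+g+δ gives 0.2·k^(0.2−1) = 0.16, hence k_gold = (0.2/0.16)^(1/0.8) ≈ 1.3217.
y_gold = 1.3217^0.2 ≈ 1.0574, c_gold = y_gold − 0.16·k_gold ≈ 0.8459.
Gain: Δc = 0.8459 − 0.7298 ≈ 0.1161.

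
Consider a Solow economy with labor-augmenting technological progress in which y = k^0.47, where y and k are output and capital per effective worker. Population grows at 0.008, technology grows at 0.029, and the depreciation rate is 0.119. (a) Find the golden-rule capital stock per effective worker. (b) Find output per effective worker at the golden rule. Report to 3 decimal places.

(a) k_gold ≈ 8.012; (b) y_gold ≈ 2.659

Capital per effective worker breaks even when investment replaces (n + g + δ)·k; here n + g + δ = 0.156.
Setting f'(k) = n+g+δ gives 0.47·k^(0.47−1) = 0.156, hence k_gold = (0.47/0.156)^(1/0.53) ≈ 8.0117.
y_gold = 8.0117^0.47 ≈ 2.6592.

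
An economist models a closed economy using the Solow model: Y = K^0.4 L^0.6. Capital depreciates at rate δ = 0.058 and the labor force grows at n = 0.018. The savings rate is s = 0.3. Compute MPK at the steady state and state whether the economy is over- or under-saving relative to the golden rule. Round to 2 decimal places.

n + δ = 0.018 + 0.058 = 0.076.
Steady-state k*: s·k^0.4 = 0.076·k gives k* = (0.3/0.076)^(1/0.6) ≈ 9.8593.
MPK = 0.4·9.8593^(-0.6) ≈ 0.1013.
MPK > n+δ = 0.076, so the economy is dynamically efficient (under-saving).

under-saving; MPK ≈ 0.10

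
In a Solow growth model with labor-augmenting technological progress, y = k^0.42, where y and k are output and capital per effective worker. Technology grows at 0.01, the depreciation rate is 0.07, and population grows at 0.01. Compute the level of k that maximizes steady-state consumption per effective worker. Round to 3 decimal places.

The effective depreciation rate is n + g + δ = 0.01 + 0.01 + 0.07 = 0.09.
Maximizing c = f(k) − (n+g+δ)·k gives f'(k) = n+g+δ, i.e. 0.42·k^(0.42−1) = 0.09, so k_gold = (0.42/0.09)^(1/0.58) ≈ 14.2384.

k_gold ≈ 14.238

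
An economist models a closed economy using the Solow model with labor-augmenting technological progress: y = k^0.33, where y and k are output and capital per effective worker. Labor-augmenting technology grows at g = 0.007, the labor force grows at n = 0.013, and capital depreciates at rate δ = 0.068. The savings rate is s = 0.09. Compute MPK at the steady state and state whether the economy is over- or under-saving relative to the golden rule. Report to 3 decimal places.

n + g + δ = 0.013 + 0.007 + 0.068 = 0.088.
Steady-state k*: s·k^0.33 = 0.088·k gives k* = (0.09/0.088)^(1/0.67) ≈ 1.0341.
MPK = 0.33·1.0341^(-0.67) ≈ 0.3227.
MPK > n+g+δ = 0.088, so the economy is dynamically efficient (under-saving).

under-saving; MPK ≈ 0.323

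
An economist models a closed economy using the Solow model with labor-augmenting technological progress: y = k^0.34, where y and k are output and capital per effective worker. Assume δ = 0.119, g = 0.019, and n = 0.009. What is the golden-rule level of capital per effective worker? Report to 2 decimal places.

Capital per effective worker breaks even when investment replaces (n + g + δ)·k; here n + g + δ = 0.147.
Golden rule sets MPK = n+g+δ: 0.34·k^(0.34−1) = 0.147, so k_gold = (0.34/0.147)^(1/0.66) ≈ 3.5625.

k_gold ≈ 3.56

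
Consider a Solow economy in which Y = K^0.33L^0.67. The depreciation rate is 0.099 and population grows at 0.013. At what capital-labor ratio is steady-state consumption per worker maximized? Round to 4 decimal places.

k_gold ≈ 5.0170

n + δ = 0.013 + 0.099 = 0.112.
At the golden rule the marginal product of capital equals n+δ: 0.33·k^(0.33−1) = 0.112. Solving, k_gold = (0.33/0.112)^(1/0.67) ≈ 5.0170.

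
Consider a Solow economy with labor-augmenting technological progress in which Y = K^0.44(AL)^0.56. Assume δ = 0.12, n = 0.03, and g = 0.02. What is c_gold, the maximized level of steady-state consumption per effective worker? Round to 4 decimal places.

c_gold ≈ 1.1822

Capital per effective worker breaks even when investment replaces (n + g + δ)·k; here n + g + δ = 0.17.
Setting f'(k) = n+g+δ gives 0.44·k^(0.44−1) = 0.17, hence k_gold = (0.44/0.17)^(1/0.56) ≈ 5.4639.
y_gold = 5.4639^0.44 ≈ 2.1111.
c_gold = y_gold − (n+g+δ)·k_gold = 2.1111 − 0.17·5.4639 ≈ 1.1822.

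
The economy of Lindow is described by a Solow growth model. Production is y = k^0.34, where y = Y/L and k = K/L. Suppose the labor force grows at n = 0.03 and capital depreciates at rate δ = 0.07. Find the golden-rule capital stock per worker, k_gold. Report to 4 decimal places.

k_gold ≈ 6.3866

Break-even investment rate: n + δ = 0.03 + 0.07 = 0.1.
Setting f'(k) = n+δ gives 0.34·k^(0.34−1) = 0.1, hence k_gold = (0.34/0.1)^(1/0.66) ≈ 6.3866.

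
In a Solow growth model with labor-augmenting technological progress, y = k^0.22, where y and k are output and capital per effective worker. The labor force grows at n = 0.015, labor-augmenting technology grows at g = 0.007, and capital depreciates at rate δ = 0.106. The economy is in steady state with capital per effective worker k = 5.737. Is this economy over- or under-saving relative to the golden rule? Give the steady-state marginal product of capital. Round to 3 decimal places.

Break-even investment rate: n + g + δ = 0.015 + 0.007 + 0.106 = 0.128.
MPK = 0.22·k^(0.22−1) = 0.22·5.737^(-0.78) ≈ 0.0563.
MPK < 0.128, so the economy is dynamically inefficient (over-saving).

over-saving; MPK ≈ 0.056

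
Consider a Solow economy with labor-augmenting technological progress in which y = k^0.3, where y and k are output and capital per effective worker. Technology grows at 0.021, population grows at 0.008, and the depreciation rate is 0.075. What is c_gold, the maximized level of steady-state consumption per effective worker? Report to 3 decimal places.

The effective depreciation rate is n + g + δ = 0.008 + 0.021 + 0.075 = 0.104.
Maximizing c = f(k) − (n+g+δ)·k gives f'(k) = n+g+δ, i.e. 0.3·k^(0.3−1) = 0.104, so k_gold = (0.3/0.104)^(1/0.7) ≈ 4.5422.
y_gold = 4.5422^0.3 ≈ 1.5746.
c_gold = y_gold − (n+g+δ)·k_gold = 1.5746 − 0.104·4.5422 ≈ 1.1022.

c_gold ≈ 1.102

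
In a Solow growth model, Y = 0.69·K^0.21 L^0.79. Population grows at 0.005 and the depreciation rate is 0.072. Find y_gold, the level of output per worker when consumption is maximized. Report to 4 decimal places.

Break-even investment rate: n + δ = 0.005 + 0.072 = 0.077.
Golden rule sets MPK = n+δ: 0.21·0.69·k^(0.21−1) = 0.077, so k_gold = (0.21·0.69/0.077)^(1/0.79) ≈ 2.2262.
Output: y_gold = 0.69·k_gold^0.21 = 0.69·2.2262^0.21 ≈ 0.8163.

y_gold ≈ 0.8163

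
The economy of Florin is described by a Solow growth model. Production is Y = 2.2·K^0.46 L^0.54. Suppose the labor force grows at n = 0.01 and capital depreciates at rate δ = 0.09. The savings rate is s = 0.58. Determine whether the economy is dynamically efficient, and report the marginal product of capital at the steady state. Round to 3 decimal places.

The effective depreciation rate is n + δ = 0.01 + 0.09 = 0.1.
Steady-state k*: s·A·k^0.46 = 0.1·k gives k* = (0.58·2.2/0.1)^(1/0.54) ≈ 111.6533.
MPK = 0.46·2.2·111.6533^(-0.54) ≈ 0.0793.
MPK < n+δ = 0.1, so the economy is dynamically inefficient (over-saving).

dynamically inefficient; MPK ≈ 0.079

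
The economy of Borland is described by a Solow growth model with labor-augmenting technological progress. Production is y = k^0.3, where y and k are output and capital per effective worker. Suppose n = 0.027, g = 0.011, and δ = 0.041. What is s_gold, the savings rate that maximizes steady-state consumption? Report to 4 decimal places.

s_gold = 0.3000

Capital per effective worker breaks even when investment replaces (n + g + δ)·k; here n + g + δ = 0.079.
At the golden rule MPK = n+g+δ, and in any Cobb-Douglas steady state s = (n+g+δ)·k/y = MPK·k/y = capital's share 0.3.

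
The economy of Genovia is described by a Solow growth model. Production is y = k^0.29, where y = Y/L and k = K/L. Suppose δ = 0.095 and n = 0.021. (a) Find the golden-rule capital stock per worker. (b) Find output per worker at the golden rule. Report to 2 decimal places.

Break-even investment rate: n + δ = 0.021 + 0.095 = 0.116.
Maximizing c = f(k) − (n+δ)·k gives f'(k) = n+δ, i.e. 0.29·k^(0.29−1) = 0.116, so k_gold = (0.29/0.116)^(1/0.71) ≈ 3.6348.
y_gold = 3.6348^0.29 ≈ 1.4539.

(a) k_gold ≈ 3.63; (b) y_gold ≈ 1.45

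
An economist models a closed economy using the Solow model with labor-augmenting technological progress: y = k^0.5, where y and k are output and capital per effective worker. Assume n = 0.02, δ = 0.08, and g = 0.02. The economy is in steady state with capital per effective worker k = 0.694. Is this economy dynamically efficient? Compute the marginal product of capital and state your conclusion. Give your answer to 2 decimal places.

dynamically efficient; MPK ≈ 0.60

n + g + δ = 0.02 + 0.02 + 0.08 = 0.12.
MPK = 0.5·k^(0.5−1) = 0.5·0.694^(-0.5) ≈ 0.6002.
MPK > 0.12, so the economy is dynamically efficient (under-saving).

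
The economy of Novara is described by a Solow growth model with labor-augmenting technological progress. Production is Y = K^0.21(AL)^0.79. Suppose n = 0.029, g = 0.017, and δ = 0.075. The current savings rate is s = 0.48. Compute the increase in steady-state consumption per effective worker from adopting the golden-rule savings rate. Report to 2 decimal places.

Δc ≈ 0.16

The effective depreciation rate is n + g + δ = 0.029 + 0.017 + 0.075 = 0.121.
Current steady state (s = 0.48): k* = (0.48/0.121)^(1/0.79) ≈ 5.7219, y* = 5.7219^0.21 ≈ 1.4424, c* = (1−0.48)·1.4424 ≈ 0.7500.
At the golden rule the marginal product of capital equals n+g+δ: 0.21·k^(0.21−1) = 0.121. Solving, k_gold = (0.21/0.121)^(1/0.79) ≈ 2.0095.
y_gold = 2.0095^0.21 ≈ 1.1578, c_gold = y_gold − 0.121·k_gold ≈ 0.9147.
Gain: Δc = 0.9147 − 0.7500 ≈ 0.1646.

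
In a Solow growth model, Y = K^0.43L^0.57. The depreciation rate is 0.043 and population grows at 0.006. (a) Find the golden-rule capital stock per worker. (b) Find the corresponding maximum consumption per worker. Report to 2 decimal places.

(a) k_gold ≈ 45.17; (b) c_gold ≈ 2.93

Break-even investment rate: n + δ = 0.006 + 0.043 = 0.049.
Golden rule sets MPK = n+δ: 0.43·k^(0.43−1) = 0.049, so k_gold = (0.43/0.049)^(1/0.57) ≈ 45.1714.
y_gold = 45.1714^0.43 ≈ 5.1474; c_gold = y_gold − 0.049·k_gold ≈ 2.9340.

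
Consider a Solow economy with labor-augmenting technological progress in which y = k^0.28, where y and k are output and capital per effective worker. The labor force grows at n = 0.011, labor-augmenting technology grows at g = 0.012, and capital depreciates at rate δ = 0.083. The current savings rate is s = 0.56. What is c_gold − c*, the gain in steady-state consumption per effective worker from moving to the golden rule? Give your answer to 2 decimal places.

Δc ≈ 0.21

n + g + δ = 0.011 + 0.012 + 0.083 = 0.106.
Current steady state (s = 0.56): k* = (0.56/0.106)^(1/0.72) ≈ 10.0926, y* = 10.0926^0.28 ≈ 1.9104, c* = (1−0.56)·1.9104 ≈ 0.8406.
Golden rule sets MPK = n+g+δ: 0.28·k^(0.28−1) = 0.106, so k_gold = (0.28/0.106)^(1/0.72) ≈ 3.8539.
y_gold = 3.8539^0.28 ≈ 1.4590, c_gold = y_gold − 0.106·k_gold ≈ 1.0505.
Gain: Δc = 1.0505 − 0.8406 ≈ 0.2099.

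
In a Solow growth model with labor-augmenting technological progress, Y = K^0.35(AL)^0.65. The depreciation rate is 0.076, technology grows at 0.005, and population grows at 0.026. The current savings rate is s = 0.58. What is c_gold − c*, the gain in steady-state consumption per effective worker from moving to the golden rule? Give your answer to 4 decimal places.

The effective depreciation rate is n + g + δ = 0.026 + 0.005 + 0.076 = 0.107.
Current steady state (s = 0.58): k* = (0.58/0.107)^(1/0.65) ≈ 13.4679, y* = 13.4679^0.35 ≈ 2.4846, c* = (1−0.58)·2.4846 ≈ 1.0435.
Maximizing c = f(k) − (n+g+δ)·k gives f'(k) = n+g+δ, i.e. 0.35·k^(0.35−1) = 0.107, so k_gold = (0.35/0.107)^(1/0.65) ≈ 6.1919.
y_gold = 6.1919^0.35 ≈ 1.8929, c_gold = y_gold − 0.107·k_gold ≈ 1.2304.
Gain: Δc = 1.2304 − 1.0435 ≈ 0.1869.

Δc ≈ 0.1869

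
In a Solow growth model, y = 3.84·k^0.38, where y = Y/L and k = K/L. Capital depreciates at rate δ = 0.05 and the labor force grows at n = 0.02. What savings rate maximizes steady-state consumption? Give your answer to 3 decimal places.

s_gold = 0.380

The effective depreciation rate is n + δ = 0.02 + 0.05 = 0.07.
At the golden rule MPK = n+δ, and in any Cobb-Douglas steady state s = (n+δ)·k/y = MPK·k/y = capital's share 0.38.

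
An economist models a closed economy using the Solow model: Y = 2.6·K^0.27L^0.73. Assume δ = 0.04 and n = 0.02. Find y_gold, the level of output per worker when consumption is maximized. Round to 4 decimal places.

y_gold ≈ 6.4574

Break-even investment rate: n + δ = 0.02 + 0.04 = 0.06.
Golden rule sets MPK = n+δ: 0.27·2.6·k^(0.27−1) = 0.06, so k_gold = (0.27·2.6/0.06)^(1/0.73) ≈ 29.0582.
Output: y_gold = 2.6·k_gold^0.27 = 2.6·29.0582^0.27 ≈ 6.4574.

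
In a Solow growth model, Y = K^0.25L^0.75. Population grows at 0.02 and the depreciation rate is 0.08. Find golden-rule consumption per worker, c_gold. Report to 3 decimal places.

The effective depreciation rate is n + δ = 0.02 + 0.08 = 0.1.
Setting f'(k) = n+δ gives 0.25·k^(0.25−1) = 0.1, hence k_gold = (0.25/0.1)^(1/0.75) ≈ 3.3930.
y_gold = 3.3930^0.25 ≈ 1.3572.
c_gold = y_gold − (n+δ)·k_gold = 1.3572 − 0.1·3.3930 ≈ 1.0179.

c_gold ≈ 1.018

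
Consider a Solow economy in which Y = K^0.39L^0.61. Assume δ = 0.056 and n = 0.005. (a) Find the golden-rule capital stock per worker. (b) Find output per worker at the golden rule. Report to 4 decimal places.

(a) k_gold ≈ 20.9352; (b) y_gold ≈ 3.2745

Capital per worker breaks even when investment replaces (n + δ)·k; here n + δ = 0.061.
Setting f'(k) = n+δ gives 0.39·k^(0.39−1) = 0.061, hence k_gold = (0.39/0.061)^(1/0.61) ≈ 20.9352.
y_gold = 20.9352^0.39 ≈ 3.2745.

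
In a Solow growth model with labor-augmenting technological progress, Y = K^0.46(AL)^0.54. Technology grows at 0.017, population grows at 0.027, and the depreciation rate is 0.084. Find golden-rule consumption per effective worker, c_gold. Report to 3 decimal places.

Capital per effective worker breaks even when investment replaces (n + g + δ)·k; here n + g + δ = 0.128.
At the golden rule the marginal product of capital equals n+g+δ: 0.46·k^(0.46−1) = 0.128. Solving, k_gold = (0.46/0.128)^(1/0.54) ≈ 10.6854.
y_gold = 10.6854^0.46 ≈ 2.9733.
c_gold = y_gold − (n+g+δ)·k_gold = 2.9733 − 0.128·10.6854 ≈ 1.6056.

c_gold ≈ 1.606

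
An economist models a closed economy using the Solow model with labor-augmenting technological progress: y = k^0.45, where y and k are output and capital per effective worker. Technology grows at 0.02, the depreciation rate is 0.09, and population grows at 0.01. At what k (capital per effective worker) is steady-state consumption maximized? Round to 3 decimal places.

k_gold ≈ 11.058

The effective depreciation rate is n + g + δ = 0.01 + 0.02 + 0.09 = 0.12.
Golden rule sets MPK = n+g+δ: 0.45·k^(0.45−1) = 0.12, so k_gold = (0.45/0.12)^(1/0.55) ≈ 11.0584.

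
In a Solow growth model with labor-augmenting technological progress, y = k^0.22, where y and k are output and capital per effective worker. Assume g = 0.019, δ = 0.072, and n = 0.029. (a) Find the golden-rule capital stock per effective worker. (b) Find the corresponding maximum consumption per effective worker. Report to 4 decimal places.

Capital per effective worker breaks even when investment replaces (n + g + δ)·k; here n + g + δ = 0.12.
Setting f'(k) = n+g+δ gives 0.22·k^(0.22−1) = 0.12, hence k_gold = (0.22/0.12)^(1/0.78) ≈ 2.1751.
y_gold = 2.1751^0.22 ≈ 1.1864; c_gold = y_gold − 0.12·k_gold ≈ 0.9254.

(a) k_gold ≈ 2.1751; (b) c_gold ≈ 0.9254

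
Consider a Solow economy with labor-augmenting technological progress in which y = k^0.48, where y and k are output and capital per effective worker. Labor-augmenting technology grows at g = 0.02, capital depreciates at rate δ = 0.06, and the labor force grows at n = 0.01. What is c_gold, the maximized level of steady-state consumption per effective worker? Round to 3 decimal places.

n + g + δ = 0.01 + 0.02 + 0.06 = 0.09.
Golden rule sets MPK = n+g+δ: 0.48·k^(0.48−1) = 0.09, so k_gold = (0.48/0.09)^(1/0.52) ≈ 25.0077.
y_gold = 25.0077^0.48 ≈ 4.6890.
c_gold = y_gold − (n+g+δ)·k_gold = 4.6890 − 0.09·25.0077 ≈ 2.4383.

c_gold ≈ 2.438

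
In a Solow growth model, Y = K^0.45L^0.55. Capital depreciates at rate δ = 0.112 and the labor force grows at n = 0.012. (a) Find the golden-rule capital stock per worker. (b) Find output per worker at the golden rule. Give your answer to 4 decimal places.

(a) k_gold ≈ 10.4184; (b) y_gold ≈ 2.8709

Capital per worker breaks even when investment replaces (n + δ)·k; here n + δ = 0.124.
Setting f'(k) = n+δ gives 0.45·k^(0.45−1) = 0.124, hence k_gold = (0.45/0.124)^(1/0.55) ≈ 10.4184.
y_gold = 10.4184^0.45 ≈ 2.8709.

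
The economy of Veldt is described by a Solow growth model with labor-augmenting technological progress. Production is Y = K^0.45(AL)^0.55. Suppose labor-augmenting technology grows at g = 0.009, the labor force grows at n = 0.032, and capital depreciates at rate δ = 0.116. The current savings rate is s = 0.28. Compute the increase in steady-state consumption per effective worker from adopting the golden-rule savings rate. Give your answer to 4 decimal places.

Capital per effective worker breaks even when investment replaces (n + g + δ)·k; here n + g + δ = 0.157.
Current steady state (s = 0.28): k* = (0.28/0.157)^(1/0.55) ≈ 2.8631, y* = 2.8631^0.45 ≈ 1.6054, c* = (1−0.28)·1.6054 ≈ 1.1559.
Setting f'(k) = n+g+δ gives 0.45·k^(0.45−1) = 0.157, hence k_gold = (0.45/0.157)^(1/0.55) ≈ 6.7839.
y_gold = 6.7839^0.45 ≈ 2.3668, c_gold = y_gold − 0.157·k_gold ≈ 1.3018.
Gain: Δc = 1.3018 − 1.1559 ≈ 0.1459.

Δc ≈ 0.1459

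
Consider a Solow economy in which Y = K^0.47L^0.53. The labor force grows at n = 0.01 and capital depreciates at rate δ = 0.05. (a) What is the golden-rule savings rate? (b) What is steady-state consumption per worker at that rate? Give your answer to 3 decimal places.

n + δ = 0.01 + 0.05 = 0.06.
For Cobb-Douglas, s_gold equals capital's share: s_gold = 0.47.
Golden rule sets MPK = n+δ: 0.47·k^(0.47−1) = 0.06, so k_gold = (0.47/0.06)^(1/0.53) ≈ 48.6062.
y_gold = 48.6062^0.47 ≈ 6.2050; c_gold = (1−0.47)·y_gold ≈ 3.2887.

(a) s_gold = 0.470; (b) c_gold ≈ 3.289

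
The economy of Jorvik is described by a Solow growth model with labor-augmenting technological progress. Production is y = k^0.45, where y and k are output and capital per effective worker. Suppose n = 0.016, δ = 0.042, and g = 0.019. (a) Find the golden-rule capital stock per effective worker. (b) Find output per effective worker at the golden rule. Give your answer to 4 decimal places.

(a) k_gold ≈ 24.7765; (b) y_gold ≈ 4.2395

Break-even investment rate: n + g + δ = 0.016 + 0.019 + 0.042 = 0.077.
Maximizing c = f(k) − (n+g+δ)·k gives f'(k) = n+g+δ, i.e. 0.45·k^(0.45−1) = 0.077, so k_gold = (0.45/0.077)^(1/0.55) ≈ 24.7765.
y_gold = 24.7765^0.45 ≈ 4.2395.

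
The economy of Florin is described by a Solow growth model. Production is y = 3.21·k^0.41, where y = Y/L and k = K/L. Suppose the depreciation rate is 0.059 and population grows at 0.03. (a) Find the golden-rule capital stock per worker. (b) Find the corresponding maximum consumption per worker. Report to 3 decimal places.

Break-even investment rate: n + δ = 0.03 + 0.059 = 0.089.
Golden rule sets MPK = n+δ: 0.41·3.21·k^(0.41−1) = 0.089, so k_gold = (0.41·3.21/0.089)^(1/0.59) ≈ 96.1345.
y_gold = 3.21·96.1345^0.41 ≈ 20.8682; c_gold = y_gold − 0.089·k_gold ≈ 12.3123.

(a) k_gold ≈ 96.135; (b) c_gold ≈ 12.312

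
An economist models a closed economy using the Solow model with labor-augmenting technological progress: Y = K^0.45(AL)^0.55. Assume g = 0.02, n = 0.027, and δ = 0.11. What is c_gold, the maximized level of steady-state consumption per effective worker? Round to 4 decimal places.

c_gold ≈ 1.3018

The effective depreciation rate is n + g + δ = 0.027 + 0.02 + 0.11 = 0.157.
At the golden rule the marginal product of capital equals n+g+δ: 0.45·k^(0.45−1) = 0.157. Solving, k_gold = (0.45/0.157)^(1/0.55) ≈ 6.7839.
y_gold = 6.7839^0.45 ≈ 2.3668.
c_gold = y_gold − (n+g+δ)·k_gold = 2.3668 − 0.157·6.7839 ≈ 1.3018.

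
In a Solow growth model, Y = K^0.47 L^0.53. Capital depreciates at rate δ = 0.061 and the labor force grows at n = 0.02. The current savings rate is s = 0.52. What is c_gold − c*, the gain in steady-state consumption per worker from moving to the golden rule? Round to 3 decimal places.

Δc ≈ 0.024

Capital per worker breaks even when investment replaces (n + δ)·k; here n + δ = 0.081.
Current steady state (s = 0.52): k* = (0.52/0.081)^(1/0.53) ≈ 33.3902, y* = 33.3902^0.47 ≈ 5.2012, c* = (1−0.52)·5.2012 ≈ 2.4966.
At the golden rule the marginal product of capital equals n+δ: 0.47·k^(0.47−1) = 0.081. Solving, k_gold = (0.47/0.081)^(1/0.53) ≈ 27.5917.
y_gold = 27.5917^0.47 ≈ 4.7552, c_gold = y_gold − 0.081·k_gold ≈ 2.5202.
Gain: Δc = 2.5202 − 2.4966 ≈ 0.0237.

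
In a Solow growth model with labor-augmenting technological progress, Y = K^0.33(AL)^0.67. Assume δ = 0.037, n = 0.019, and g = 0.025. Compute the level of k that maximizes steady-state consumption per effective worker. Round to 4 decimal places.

k_gold ≈ 8.1375

Capital per effective worker breaks even when investment replaces (n + g + δ)·k; here n + g + δ = 0.081.
Maximizing c = f(k) − (n+g+δ)·k gives f'(k) = n+g+δ, i.e. 0.33·k^(0.33−1) = 0.081, so k_gold = (0.33/0.081)^(1/0.67) ≈ 8.1375.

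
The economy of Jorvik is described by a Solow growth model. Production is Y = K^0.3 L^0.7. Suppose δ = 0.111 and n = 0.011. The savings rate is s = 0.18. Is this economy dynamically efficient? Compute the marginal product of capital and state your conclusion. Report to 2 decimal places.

dynamically efficient; MPK ≈ 0.20

n + δ = 0.011 + 0.111 = 0.122.
Steady-state k*: s·k^0.3 = 0.122·k gives k* = (0.18/0.122)^(1/0.7) ≈ 1.7430.
MPK = 0.3·1.7430^(-0.7) ≈ 0.2033.
MPK > n+δ = 0.122, so the economy is dynamically efficient (under-saving).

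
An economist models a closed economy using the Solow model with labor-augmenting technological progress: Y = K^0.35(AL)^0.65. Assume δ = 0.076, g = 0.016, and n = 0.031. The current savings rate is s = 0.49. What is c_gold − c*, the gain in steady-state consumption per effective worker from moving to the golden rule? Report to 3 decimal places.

Δc ≈ 0.068

Capital per effective worker breaks even when investment replaces (n + g + δ)·k; here n + g + δ = 0.123.
Current steady state (s = 0.49): k* = (0.49/0.123)^(1/0.65) ≈ 8.3854, y* = 8.3854^0.35 ≈ 2.1049, c* = (1−0.49)·2.1049 ≈ 1.0735.
Golden rule sets MPK = n+g+δ: 0.35·k^(0.35−1) = 0.123, so k_gold = (0.35/0.123)^(1/0.65) ≈ 4.9970.
y_gold = 4.9970^0.35 ≈ 1.7561, c_gold = y_gold − 0.123·k_gold ≈ 1.1415.
Gain: Δc = 1.1415 − 1.0735 ≈ 0.0680.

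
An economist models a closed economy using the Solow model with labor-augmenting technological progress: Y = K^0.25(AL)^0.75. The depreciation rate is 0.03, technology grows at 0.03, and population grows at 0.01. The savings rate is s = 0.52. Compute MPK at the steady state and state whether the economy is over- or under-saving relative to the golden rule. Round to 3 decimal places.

over-saving; MPK ≈ 0.034

Capital per effective worker breaks even when investment replaces (n + g + δ)·k; here n + g + δ = 0.07.
Steady-state k*: s·k^0.25 = 0.07·k gives k* = (0.52/0.07)^(1/0.75) ≈ 14.4946.
MPK = 0.25·14.4946^(-0.75) ≈ 0.0337.
MPK < n+g+δ = 0.07, so the economy is dynamically inefficient (over-saving).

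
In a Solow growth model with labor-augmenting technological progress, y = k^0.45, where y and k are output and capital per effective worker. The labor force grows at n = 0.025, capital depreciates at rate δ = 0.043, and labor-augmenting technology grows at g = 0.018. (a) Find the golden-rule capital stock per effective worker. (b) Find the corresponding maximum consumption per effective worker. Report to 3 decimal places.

n + g + δ = 0.025 + 0.018 + 0.043 = 0.086.
At the golden rule the marginal product of capital equals n+g+δ: 0.45·k^(0.45−1) = 0.086. Solving, k_gold = (0.45/0.086)^(1/0.55) ≈ 20.2653.
y_gold = 20.2653^0.45 ≈ 3.8729; c_gold = y_gold − 0.086·k_gold ≈ 2.1301.

(a) k_gold ≈ 20.265; (b) c_gold ≈ 2.130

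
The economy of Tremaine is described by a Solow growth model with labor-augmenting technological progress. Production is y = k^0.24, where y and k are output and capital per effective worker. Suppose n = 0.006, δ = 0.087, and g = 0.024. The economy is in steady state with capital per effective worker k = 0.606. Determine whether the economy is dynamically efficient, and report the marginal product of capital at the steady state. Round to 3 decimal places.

Break-even investment rate: n + g + δ = 0.006 + 0.024 + 0.087 = 0.117.
MPK = 0.24·k^(0.24−1) = 0.24·0.606^(-0.76) ≈ 0.3512.
MPK > 0.117, so the economy is dynamically efficient (under-saving).

dynamically efficient; MPK ≈ 0.351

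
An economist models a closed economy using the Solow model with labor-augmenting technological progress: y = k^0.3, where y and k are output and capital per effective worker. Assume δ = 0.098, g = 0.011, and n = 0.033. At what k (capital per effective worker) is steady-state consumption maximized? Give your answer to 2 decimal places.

k_gold ≈ 2.91

Break-even investment rate: n + g + δ = 0.033 + 0.011 + 0.098 = 0.142.
Setting f'(k) = n+g+δ gives 0.3·k^(0.3−1) = 0.142, hence k_gold = (0.3/0.142)^(1/0.7) ≈ 2.9110.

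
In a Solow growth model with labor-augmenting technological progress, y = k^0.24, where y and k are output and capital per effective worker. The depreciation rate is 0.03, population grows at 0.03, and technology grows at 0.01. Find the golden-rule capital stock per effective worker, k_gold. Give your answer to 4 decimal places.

k_gold ≈ 5.0594

The effective depreciation rate is n + g + δ = 0.03 + 0.01 + 0.03 = 0.07.
At the golden rule the marginal product of capital equals n+g+δ: 0.24·k^(0.24−1) = 0.07. Solving, k_gold = (0.24/0.07)^(1/0.76) ≈ 5.0594.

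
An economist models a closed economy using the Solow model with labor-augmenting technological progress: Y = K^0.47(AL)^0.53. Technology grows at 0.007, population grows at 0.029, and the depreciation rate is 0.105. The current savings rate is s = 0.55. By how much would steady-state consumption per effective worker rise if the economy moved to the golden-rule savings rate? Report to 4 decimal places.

Break-even investment rate: n + g + δ = 0.029 + 0.007 + 0.105 = 0.141.
Current steady state (s = 0.55): k* = (0.55/0.141)^(1/0.53) ≈ 13.0426, y* = 13.0426^0.47 ≈ 3.3437, c* = (1−0.55)·3.3437 ≈ 1.5046.
Maximizing c = f(k) − (n+g+δ)·k gives f'(k) = n+g+δ, i.e. 0.47·k^(0.47−1) = 0.141, so k_gold = (0.47/0.141)^(1/0.53) ≈ 9.6954.
y_gold = 9.6954^0.47 ≈ 2.9086, c_gold = y_gold − 0.141·k_gold ≈ 1.5416.
Gain: Δc = 1.5416 − 1.5046 ≈ 0.0369.

Δc ≈ 0.0369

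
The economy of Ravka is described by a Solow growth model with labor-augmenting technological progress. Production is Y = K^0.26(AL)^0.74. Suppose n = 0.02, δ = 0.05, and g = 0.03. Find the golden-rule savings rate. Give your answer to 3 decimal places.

s_gold = 0.260

Break-even investment rate: n + g + δ = 0.02 + 0.03 + 0.05 = 0.1.
At the golden rule MPK = n+g+δ, and in any Cobb-Douglas steady state s = (n+g+δ)·k/y = MPK·k/y = capital's share 0.26.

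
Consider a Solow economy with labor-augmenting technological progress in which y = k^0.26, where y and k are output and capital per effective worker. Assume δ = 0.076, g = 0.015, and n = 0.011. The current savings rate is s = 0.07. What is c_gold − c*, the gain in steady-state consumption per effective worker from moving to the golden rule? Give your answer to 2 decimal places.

Δc ≈ 0.21

Capital per effective worker breaks even when investment replaces (n + g + δ)·k; here n + g + δ = 0.102.
Current steady state (s = 0.07): k* = (0.07/0.102)^(1/0.74) ≈ 0.6012, y* = 0.6012^0.26 ≈ 0.8761, c* = (1−0.07)·0.8761 ≈ 0.8148.
At the golden rule the marginal product of capital equals n+g+δ: 0.26·k^(0.26−1) = 0.102. Solving, k_gold = (0.26/0.102)^(1/0.74) ≈ 3.5412.
y_gold = 3.5412^0.26 ≈ 1.3892, c_gold = y_gold − 0.102·k_gold ≈ 1.0280.
Gain: Δc = 1.0280 − 0.8148 ≈ 0.2133.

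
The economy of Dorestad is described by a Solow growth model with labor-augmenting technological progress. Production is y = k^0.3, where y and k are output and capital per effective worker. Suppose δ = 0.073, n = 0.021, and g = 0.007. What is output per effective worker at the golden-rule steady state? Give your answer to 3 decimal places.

The effective depreciation rate is n + g + δ = 0.021 + 0.007 + 0.073 = 0.101.
Golden rule sets MPK = n+g+δ: 0.3·k^(0.3−1) = 0.101, so k_gold = (0.3/0.101)^(1/0.7) ≈ 4.7362.
Output: y_gold = k_gold^0.3 = 4.7362^0.3 ≈ 1.5945.

y_gold ≈ 1.595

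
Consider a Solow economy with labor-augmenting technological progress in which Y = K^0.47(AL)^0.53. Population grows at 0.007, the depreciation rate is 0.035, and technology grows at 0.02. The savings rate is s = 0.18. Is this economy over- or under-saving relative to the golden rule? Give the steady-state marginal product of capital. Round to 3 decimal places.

The effective depreciation rate is n + g + δ = 0.007 + 0.02 + 0.035 = 0.062.
Steady-state k*: s·k^0.47 = 0.062·k gives k* = (0.18/0.062)^(1/0.53) ≈ 7.4707.
MPK = 0.47·7.4707^(-0.53) ≈ 0.1619.
MPK > n+g+δ = 0.062, so the economy is dynamically efficient (under-saving).

under-saving; MPK ≈ 0.162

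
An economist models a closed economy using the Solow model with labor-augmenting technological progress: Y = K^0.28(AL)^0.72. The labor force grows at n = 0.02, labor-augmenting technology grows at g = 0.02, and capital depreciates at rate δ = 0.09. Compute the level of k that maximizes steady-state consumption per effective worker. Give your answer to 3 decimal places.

k_gold ≈ 2.903

n + g + δ = 0.02 + 0.02 + 0.09 = 0.13.
At the golden rule the marginal product of capital equals n+g+δ: 0.28·k^(0.28−1) = 0.13. Solving, k_gold = (0.28/0.13)^(1/0.72) ≈ 2.9027.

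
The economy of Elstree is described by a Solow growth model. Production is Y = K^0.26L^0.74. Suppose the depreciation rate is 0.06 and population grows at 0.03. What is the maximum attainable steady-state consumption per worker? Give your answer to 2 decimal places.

c_gold ≈ 1.07

The effective depreciation rate is n + δ = 0.03 + 0.06 = 0.09.
Maximizing c = f(k) − (n+δ)·k gives f'(k) = n+δ, i.e. 0.26·k^(0.26−1) = 0.09, so k_gold = (0.26/0.09)^(1/0.74) ≈ 4.1938.
y_gold = 4.1938^0.26 ≈ 1.4517.
c_gold = y_gold − (n+δ)·k_gold = 1.4517 − 0.09·4.1938 ≈ 1.0743.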